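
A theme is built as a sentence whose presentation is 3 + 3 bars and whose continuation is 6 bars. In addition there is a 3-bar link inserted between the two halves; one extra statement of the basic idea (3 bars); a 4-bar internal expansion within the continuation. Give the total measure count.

Basic sentence: 3 + 3 + 6 = 12 bars.
12 (basic form) + 3 (link) + 3 (extra statement) + 4 (internal expansion) = 22.

22 measures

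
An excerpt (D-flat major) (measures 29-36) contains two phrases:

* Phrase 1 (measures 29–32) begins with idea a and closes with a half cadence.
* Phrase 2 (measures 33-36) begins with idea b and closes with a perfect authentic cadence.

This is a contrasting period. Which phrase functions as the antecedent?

phrase 1

The phrase ending with the weaker cadence (half cadence) is the antecedent; the one ending more conclusively (perfect authentic cadence) is the consequent. The antecedent is phrase 1.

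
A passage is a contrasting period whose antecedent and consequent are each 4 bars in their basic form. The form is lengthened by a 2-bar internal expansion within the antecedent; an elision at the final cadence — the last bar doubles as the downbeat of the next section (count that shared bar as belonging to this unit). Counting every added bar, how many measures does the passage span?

10 measures

Basic contrasting period: 4 + 4 = 8 bars.
8 (basic form) + 2 (internal expansion) = 10.
The elision shares a bar with the next section but does not change this unit's count.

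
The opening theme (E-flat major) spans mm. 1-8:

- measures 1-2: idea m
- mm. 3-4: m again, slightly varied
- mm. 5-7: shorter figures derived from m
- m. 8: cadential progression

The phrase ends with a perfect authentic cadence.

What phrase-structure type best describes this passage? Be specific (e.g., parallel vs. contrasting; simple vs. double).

sentence

Basic idea (mm. 1–2) + its repetition (mm. 3-4) form the presentation; fragmentation and cadence (measures 5-8) form the continuation — the 8-bar whole is a sentence.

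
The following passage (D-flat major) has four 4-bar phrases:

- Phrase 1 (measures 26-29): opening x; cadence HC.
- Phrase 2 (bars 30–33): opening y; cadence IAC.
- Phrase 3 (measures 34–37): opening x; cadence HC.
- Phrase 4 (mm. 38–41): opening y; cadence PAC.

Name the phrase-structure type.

parallel double period

Four phrases in two halves: the first half (bars 26–33) ends with an imperfect authentic cadence, the second (measures 34-41) with a perfect authentic cadence — a large antecedent–consequent pair, i.e. a double period.
Phrase 3 begins with the same material as phrase 1, making it parallel.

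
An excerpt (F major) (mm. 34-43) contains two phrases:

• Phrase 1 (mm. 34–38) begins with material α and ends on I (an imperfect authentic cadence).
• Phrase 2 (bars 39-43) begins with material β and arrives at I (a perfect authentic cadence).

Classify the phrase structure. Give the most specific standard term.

Phrase 1 ends with an imperfect authentic cadence (weaker) and phrase 2 with a perfect authentic cadence (stronger): antecedent + consequent = a period.
The two phrases open with different material (α / β), so the period is contrasting.

contrasting period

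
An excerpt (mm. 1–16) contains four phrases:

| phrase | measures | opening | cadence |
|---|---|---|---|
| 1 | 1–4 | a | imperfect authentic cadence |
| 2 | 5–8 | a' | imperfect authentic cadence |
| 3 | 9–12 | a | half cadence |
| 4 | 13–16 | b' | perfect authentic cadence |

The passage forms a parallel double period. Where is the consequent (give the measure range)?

measures 9–16

In a double period the four phrases pair into a large antecedent (phrases 1–2, ending imperfect authentic cadence) and a large consequent (phrases 3–4, ending perfect authentic cadence). The consequent spans measures 9–16.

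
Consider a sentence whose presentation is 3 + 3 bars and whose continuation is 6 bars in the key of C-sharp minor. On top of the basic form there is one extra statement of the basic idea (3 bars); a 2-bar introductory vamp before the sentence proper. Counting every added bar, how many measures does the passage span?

Basic sentence: 3 + 3 + 6 = 12 bars.
12 (basic form) + 3 (extra statement) + 2 (introduction) = 17.

17 measures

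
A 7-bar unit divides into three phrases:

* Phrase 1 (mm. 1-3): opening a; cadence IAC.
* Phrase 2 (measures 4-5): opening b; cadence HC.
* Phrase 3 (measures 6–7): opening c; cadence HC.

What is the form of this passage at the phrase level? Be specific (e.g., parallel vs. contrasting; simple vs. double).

The final phrase closes with a half cadence, which is not stronger than the preceding half cadence; the 3 phrases lack an overall antecedent–consequent design and so form a phrase group.

phrase group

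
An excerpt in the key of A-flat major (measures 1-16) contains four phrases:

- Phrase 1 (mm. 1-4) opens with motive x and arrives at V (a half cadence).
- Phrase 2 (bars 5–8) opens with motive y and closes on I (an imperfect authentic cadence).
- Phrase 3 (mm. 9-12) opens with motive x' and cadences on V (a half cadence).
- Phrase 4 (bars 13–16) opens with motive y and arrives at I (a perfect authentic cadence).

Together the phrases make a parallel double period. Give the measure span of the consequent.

In a double period the first pair of phrases (ending imperfect authentic cadence) is the large antecedent and the second pair (ending perfect authentic cadence) is the large consequent; the consequent is measures 9–16.

measures 9–16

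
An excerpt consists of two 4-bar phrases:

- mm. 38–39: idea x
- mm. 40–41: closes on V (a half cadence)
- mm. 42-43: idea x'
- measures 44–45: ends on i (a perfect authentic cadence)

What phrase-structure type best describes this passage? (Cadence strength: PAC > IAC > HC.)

parallel period

Phrase 1 ends with a half cadence (weaker) and phrase 2 with a perfect authentic cadence (stronger): antecedent + consequent = a period.
The two phrases open with the same material (x / x'), so the period is parallel.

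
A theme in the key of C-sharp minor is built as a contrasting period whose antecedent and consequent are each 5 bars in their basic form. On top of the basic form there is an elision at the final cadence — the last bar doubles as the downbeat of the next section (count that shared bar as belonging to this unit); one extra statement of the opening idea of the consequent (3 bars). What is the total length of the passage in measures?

Basic contrasting period: 5 + 5 = 10 bars.
10 (basic form) + 3 (extra statement) = 13.
The elision shares a bar with the next section but does not change this unit's count.

13 measures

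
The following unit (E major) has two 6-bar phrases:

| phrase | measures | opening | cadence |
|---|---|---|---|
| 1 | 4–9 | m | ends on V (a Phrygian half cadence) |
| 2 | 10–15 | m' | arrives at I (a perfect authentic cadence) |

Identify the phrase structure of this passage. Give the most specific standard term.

parallel period

Phrase 1 ends with a Phrygian half cadence (weaker) and phrase 2 with a perfect authentic cadence (stronger): antecedent + consequent = a period.
The two phrases open with the same material (m / m'), so the period is parallel.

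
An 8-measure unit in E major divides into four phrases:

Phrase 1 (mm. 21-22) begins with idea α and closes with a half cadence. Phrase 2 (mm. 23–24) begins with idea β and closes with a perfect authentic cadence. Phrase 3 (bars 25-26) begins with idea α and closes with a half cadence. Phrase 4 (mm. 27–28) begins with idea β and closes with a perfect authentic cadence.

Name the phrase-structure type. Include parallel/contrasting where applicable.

The cadence pattern HC–PAC–HC–PAC is weak–strong twice, and phrases 3–4 restate phrases 1–2: a period heard twice, not a double period (which would end weakly at phrase 2).

repeated period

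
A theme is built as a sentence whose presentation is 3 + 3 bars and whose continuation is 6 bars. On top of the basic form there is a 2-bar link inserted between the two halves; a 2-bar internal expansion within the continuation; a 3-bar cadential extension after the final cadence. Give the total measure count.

19 measures

Basic sentence: 3 + 3 + 6 = 12 bars.
12 (basic form) + 2 (link) + 2 (internal expansion) + 3 (cadential extension) = 19.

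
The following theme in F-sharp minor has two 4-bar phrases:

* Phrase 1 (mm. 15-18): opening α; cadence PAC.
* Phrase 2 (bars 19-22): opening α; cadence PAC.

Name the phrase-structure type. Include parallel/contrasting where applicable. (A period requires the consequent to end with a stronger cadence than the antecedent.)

repeated phrase

Both phrases have the same opening (α) and the same cadence (perfect authentic cadence): the second is a restatement, not a consequent, so this is a repeated phrase rather than a period.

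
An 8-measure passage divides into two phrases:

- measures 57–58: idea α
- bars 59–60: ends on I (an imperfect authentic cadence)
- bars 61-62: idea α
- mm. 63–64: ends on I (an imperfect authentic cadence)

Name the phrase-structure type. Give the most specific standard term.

repeated phrase

Both phrases have the same opening (α) and the same cadence (imperfect authentic cadence): the second is a restatement, not a consequent, so this is a repeated phrase rather than a period.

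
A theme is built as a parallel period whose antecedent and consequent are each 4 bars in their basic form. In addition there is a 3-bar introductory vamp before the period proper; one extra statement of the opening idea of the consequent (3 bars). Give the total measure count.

14 measures

Basic parallel period: 4 + 4 = 8 bars.
8 (basic form) + 3 (introduction) + 3 (extra statement) = 14.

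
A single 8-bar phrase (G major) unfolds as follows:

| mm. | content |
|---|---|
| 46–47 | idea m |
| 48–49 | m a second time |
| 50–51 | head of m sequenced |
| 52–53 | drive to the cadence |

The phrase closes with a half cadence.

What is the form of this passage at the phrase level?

Basic idea (mm. 46–47) + its repetition (bars 48–49) form the presentation; fragmentation and cadence (mm. 50-53) form the continuation — the 8-bar whole is a sentence.

sentence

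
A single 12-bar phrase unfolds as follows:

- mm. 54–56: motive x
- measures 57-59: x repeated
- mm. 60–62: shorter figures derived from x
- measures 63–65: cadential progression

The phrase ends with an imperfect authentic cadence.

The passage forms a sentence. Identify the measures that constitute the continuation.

measures 60–65

After the presentation (mm. 54–59), the continuation covers the fragmentation through the cadence: mm. 60-65.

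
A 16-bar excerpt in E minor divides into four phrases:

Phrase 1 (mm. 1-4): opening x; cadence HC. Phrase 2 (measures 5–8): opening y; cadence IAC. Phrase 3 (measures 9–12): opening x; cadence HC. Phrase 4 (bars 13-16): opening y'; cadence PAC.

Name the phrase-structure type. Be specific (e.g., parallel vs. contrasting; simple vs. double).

parallel double period

Four phrases in two halves: the first half (mm. 1-8) ends with an imperfect authentic cadence, the second (bars 9-16) with a perfect authentic cadence — a large antecedent–consequent pair, i.e. a double period.
Phrase 3 begins with the same material as phrase 1, making it parallel.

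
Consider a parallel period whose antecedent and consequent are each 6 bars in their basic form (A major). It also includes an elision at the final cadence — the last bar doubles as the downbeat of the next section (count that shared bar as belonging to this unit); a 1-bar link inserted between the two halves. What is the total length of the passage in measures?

13 measures

Basic parallel period: 6 + 6 = 12 bars.
12 (basic form) + 1 (link) = 13.
The elision shares a bar with the next section but does not change this unit's count.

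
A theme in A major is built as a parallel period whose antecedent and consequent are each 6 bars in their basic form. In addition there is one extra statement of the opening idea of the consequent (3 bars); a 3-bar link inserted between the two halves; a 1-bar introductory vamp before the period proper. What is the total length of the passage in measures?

19 measures

Basic parallel period: 6 + 6 = 12 bars.
12 (basic form) + 3 (extra statement) + 3 (link) + 1 (introduction) = 19.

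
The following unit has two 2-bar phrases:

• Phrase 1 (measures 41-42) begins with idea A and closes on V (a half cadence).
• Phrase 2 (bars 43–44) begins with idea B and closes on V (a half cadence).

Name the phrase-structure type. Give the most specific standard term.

The second phrase closes with a half cadence, which is not stronger than the first phrase's half cadence; without a weak→strong cadential pair there is no antecedent–consequent relationship, so this is a phrase group rather than a period.

phrase group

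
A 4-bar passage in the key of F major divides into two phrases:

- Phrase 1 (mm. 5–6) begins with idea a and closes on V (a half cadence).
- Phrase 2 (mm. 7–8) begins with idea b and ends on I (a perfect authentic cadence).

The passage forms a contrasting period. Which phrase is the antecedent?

phrase 1

The phrase ending with the weaker cadence (half cadence) is the antecedent; the one ending more conclusively (perfect authentic cadence) is the consequent. The antecedent is phrase 1.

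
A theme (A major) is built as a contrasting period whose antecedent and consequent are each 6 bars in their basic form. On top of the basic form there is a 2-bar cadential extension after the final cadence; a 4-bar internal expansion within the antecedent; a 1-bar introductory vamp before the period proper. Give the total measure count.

19 measures

Basic contrasting period: 6 + 6 = 12 bars.
12 (basic form) + 2 (cadential extension) + 4 (internal expansion) + 1 (introduction) = 19.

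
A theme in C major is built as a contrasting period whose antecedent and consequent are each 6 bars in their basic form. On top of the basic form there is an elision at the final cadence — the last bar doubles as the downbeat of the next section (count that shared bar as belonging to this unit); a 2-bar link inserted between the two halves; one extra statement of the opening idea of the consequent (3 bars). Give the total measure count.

Basic contrasting period: 6 + 6 = 12 bars.
12 (basic form) + 2 (link) + 3 (extra statement) = 17.
The elision shares a bar with the next section but does not change this unit's count.

17 measures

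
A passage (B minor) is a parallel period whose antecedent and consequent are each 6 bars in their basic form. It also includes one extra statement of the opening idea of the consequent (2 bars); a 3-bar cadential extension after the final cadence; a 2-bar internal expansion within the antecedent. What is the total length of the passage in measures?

19 measures

Basic parallel period: 6 + 6 = 12 bars.
12 (basic form) + 2 (extra statement) + 3 (cadential extension) + 2 (internal expansion) = 19.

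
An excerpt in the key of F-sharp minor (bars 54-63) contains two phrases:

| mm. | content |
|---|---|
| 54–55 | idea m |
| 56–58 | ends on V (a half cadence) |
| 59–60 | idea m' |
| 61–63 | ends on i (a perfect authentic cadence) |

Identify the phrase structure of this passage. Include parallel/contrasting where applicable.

parallel period

Phrase 1 ends with a half cadence (weaker) and phrase 2 with a perfect authentic cadence (stronger): antecedent + consequent = a period.
The two phrases open with the same material (m / m'), so the period is parallel.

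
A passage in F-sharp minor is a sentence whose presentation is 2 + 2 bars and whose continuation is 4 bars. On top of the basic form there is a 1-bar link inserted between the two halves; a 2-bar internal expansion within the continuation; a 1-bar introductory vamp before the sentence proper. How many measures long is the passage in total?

Basic sentence: 2 + 2 + 4 = 8 bars.
8 (basic form) + 1 (link) + 2 (internal expansion) + 1 (introduction) = 12.

12 measures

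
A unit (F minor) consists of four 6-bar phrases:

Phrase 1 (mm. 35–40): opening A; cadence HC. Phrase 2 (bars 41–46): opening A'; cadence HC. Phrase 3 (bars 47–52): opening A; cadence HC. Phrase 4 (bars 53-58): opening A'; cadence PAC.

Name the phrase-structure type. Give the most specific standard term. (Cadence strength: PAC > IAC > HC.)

parallel double period

Four phrases in two halves: the first half (measures 35–46) ends with a half cadence, the second (bars 47–58) with a perfect authentic cadence — a large antecedent–consequent pair, i.e. a double period.
Phrase 3 begins with the same material as phrase 1, making it parallel.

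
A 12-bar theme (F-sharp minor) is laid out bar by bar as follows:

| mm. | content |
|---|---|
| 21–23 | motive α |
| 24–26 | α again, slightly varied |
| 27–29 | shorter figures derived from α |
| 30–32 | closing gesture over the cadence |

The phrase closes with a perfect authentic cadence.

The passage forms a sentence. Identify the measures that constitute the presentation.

measures 21–26

The presentation of a sentence is the basic idea (bars 21–23) plus its repetition (mm. 24–26); the presentation is therefore bars 21–26.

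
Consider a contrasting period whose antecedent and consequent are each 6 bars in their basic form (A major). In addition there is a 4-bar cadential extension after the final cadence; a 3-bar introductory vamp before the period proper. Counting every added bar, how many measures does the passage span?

Basic contrasting period: 6 + 6 = 12 bars.
12 (basic form) + 4 (cadential extension) + 3 (introduction) = 19.

19 measures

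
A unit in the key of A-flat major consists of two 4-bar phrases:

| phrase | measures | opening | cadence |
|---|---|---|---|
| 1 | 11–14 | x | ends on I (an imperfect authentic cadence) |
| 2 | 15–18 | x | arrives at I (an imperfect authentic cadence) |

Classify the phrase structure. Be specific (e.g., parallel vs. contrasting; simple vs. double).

repeated phrase

Both phrases have the same opening (x) and the same cadence (imperfect authentic cadence): the second is a restatement, not a consequent, so this is a repeated phrase rather than a period.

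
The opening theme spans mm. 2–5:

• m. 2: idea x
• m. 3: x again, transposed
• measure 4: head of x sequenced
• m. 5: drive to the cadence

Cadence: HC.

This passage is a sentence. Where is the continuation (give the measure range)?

After the presentation (mm. 2–3), the continuation covers the fragmentation through the cadence: measures 4–5.

measures 4–5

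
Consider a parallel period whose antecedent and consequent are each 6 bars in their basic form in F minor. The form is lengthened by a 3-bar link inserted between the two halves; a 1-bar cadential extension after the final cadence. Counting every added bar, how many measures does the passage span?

16 measures

Basic parallel period: 6 + 6 = 12 bars.
12 (basic form) + 3 (link) + 1 (cadential extension) = 16.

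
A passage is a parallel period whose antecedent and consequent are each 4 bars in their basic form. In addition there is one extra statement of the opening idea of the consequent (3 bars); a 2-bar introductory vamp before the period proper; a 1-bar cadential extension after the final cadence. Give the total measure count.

14 measures

Basic parallel period: 4 + 4 = 8 bars.
8 (basic form) + 3 (extra statement) + 2 (introduction) + 1 (cadential extension) = 14.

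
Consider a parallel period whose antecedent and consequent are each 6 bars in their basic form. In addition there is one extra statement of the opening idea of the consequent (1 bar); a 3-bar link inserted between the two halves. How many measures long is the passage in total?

16 measures

Basic parallel period: 6 + 6 = 12 bars.
12 (basic form) + 1 (extra statement) + 3 (link) = 16.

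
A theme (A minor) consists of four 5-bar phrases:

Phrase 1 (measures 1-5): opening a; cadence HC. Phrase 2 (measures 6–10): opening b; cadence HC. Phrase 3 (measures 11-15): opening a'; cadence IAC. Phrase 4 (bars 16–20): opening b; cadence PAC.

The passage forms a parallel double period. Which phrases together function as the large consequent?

phrases 3 and 4

In a double period the first pair of phrases (ending half cadence) is the large antecedent and the second pair (ending perfect authentic cadence) is the large consequent; the consequent is phrases 3 and 4.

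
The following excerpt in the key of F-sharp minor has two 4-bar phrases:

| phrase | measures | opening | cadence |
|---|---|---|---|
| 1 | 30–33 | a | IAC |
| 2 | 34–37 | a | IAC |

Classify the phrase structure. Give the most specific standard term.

repeated phrase

Both phrases have the same opening (a) and the same cadence (imperfect authentic cadence): the second is a restatement, not a consequent, so this is a repeated phrase rather than a period.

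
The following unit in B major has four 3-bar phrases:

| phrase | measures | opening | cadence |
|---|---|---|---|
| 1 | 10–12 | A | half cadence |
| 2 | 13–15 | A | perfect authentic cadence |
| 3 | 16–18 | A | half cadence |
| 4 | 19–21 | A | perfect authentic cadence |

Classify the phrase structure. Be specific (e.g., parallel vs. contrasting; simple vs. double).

repeated period

The cadence pattern HC–PAC–HC–PAC is weak–strong twice, and phrases 3–4 restate phrases 1–2: a period heard twice, not a double period (which would end weakly at phrase 2).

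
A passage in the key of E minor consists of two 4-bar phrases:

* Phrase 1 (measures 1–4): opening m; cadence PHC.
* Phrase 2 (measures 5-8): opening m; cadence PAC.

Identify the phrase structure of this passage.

Phrase 1 ends with a Phrygian half cadence (weaker) and phrase 2 with a perfect authentic cadence (stronger): antecedent + consequent = a period.
The two phrases open with the same material (m / m), so the period is parallel.

parallel period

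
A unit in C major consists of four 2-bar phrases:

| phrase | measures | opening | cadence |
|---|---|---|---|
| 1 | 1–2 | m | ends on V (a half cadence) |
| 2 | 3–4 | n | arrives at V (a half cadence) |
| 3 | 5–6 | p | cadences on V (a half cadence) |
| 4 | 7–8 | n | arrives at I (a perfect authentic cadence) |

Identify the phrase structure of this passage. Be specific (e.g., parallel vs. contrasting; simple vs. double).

Four phrases in two halves: the first half (mm. 1-4) ends with a half cadence, the second (bars 5-8) with a perfect authentic cadence — a large antecedent–consequent pair, i.e. a double period.
Phrase 3 begins with different material from phrase 1, making it contrasting.

contrasting double period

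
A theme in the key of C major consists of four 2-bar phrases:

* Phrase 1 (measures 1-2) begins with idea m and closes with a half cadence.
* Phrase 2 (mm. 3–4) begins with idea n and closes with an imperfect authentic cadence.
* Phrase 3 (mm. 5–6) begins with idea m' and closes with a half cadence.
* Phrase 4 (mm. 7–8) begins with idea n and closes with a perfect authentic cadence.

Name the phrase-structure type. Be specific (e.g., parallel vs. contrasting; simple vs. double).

Four phrases in two halves: the first half (mm. 1–4) ends with an imperfect authentic cadence, the second (mm. 5–8) with a perfect authentic cadence — a large antecedent–consequent pair, i.e. a double period.
Phrase 3 begins with the same material as phrase 1, making it parallel.

parallel double period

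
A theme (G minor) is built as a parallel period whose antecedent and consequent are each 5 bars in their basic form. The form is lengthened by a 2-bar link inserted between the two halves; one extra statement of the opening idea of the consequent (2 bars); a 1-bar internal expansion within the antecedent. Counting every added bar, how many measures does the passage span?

15 measures

Basic parallel period: 5 + 5 = 10 bars.
10 (basic form) + 2 (link) + 2 (extra statement) + 1 (internal expansion) = 15.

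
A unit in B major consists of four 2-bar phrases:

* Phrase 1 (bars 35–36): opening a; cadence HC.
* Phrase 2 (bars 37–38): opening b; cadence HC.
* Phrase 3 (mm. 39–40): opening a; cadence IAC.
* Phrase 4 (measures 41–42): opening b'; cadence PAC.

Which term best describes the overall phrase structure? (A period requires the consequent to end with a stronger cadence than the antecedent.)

parallel double period

Four phrases in two halves: the first half (mm. 35-38) ends with a half cadence, the second (bars 39-42) with a perfect authentic cadence — a large antecedent–consequent pair, i.e. a double period.
Phrase 3 begins with the same material as phrase 1, making it parallel.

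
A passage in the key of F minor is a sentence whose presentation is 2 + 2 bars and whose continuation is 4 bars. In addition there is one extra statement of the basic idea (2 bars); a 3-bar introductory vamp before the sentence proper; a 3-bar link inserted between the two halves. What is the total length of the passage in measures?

Basic sentence: 2 + 2 + 4 = 8 bars.
8 (basic form) + 2 (extra statement) + 3 (introduction) + 3 (link) = 16.

16 measures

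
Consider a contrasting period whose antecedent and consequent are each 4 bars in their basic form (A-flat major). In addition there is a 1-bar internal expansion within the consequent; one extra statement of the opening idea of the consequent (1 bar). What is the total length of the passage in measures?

Basic contrasting period: 4 + 4 = 8 bars.
8 (basic form) + 1 (internal expansion) + 1 (extra statement) = 10.

10 measures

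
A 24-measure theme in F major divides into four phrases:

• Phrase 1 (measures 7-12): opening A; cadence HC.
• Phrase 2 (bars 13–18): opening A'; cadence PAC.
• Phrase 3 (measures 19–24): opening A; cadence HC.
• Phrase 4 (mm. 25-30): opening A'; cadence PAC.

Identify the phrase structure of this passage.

repeated period

The cadence pattern HC–PAC–HC–PAC is weak–strong twice, and phrases 3–4 restate phrases 1–2: a period heard twice, not a double period (which would end weakly at phrase 2).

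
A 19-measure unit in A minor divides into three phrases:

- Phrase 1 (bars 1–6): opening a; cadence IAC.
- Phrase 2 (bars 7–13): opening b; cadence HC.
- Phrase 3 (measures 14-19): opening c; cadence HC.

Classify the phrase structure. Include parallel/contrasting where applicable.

The final phrase closes with a half cadence, which is not stronger than the preceding half cadence; the 3 phrases lack an overall antecedent–consequent design and so form a phrase group.

phrase group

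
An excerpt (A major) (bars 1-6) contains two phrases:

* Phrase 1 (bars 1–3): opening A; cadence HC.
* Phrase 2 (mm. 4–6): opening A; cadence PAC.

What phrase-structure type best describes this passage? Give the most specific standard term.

parallel period

Phrase 1 ends with a half cadence (weaker) and phrase 2 with a perfect authentic cadence (stronger): antecedent + consequent = a period.
The two phrases open with the same material (A / A), so the period is parallel.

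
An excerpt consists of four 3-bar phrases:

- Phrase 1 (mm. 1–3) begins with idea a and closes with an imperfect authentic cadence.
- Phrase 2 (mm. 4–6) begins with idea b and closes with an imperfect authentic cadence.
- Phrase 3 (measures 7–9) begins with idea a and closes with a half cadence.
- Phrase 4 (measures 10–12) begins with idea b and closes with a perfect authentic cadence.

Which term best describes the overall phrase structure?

parallel double period

Four phrases in two halves: the first half (mm. 1–6) ends with an imperfect authentic cadence, the second (bars 7–12) with a perfect authentic cadence — a large antecedent–consequent pair, i.e. a double period.
Phrase 3 begins with the same material as phrase 1, making it parallel.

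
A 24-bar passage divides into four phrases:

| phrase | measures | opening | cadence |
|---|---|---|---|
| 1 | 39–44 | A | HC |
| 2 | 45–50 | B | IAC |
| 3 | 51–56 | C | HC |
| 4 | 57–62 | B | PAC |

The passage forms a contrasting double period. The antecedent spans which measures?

In a double period the four phrases pair into a large antecedent (phrases 1–2, ending imperfect authentic cadence) and a large consequent (phrases 3–4, ending perfect authentic cadence). The antecedent spans bars 39–50.

measures 39–50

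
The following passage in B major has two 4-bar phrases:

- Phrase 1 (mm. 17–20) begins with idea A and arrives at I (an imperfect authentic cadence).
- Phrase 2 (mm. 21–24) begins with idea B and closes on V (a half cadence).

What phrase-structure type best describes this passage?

phrase group

The second phrase closes with a half cadence, which is not stronger than the first phrase's imperfect authentic cadence; without a weak→strong cadential pair there is no antecedent–consequent relationship, so this is a phrase group rather than a period.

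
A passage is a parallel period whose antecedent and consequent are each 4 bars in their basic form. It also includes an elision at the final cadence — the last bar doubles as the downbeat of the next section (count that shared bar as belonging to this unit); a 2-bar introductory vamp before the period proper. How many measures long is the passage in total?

Basic parallel period: 4 + 4 = 8 bars.
8 (basic form) + 2 (introduction) = 10.
The elision shares a bar with the next section but does not change this unit's count.

10 measures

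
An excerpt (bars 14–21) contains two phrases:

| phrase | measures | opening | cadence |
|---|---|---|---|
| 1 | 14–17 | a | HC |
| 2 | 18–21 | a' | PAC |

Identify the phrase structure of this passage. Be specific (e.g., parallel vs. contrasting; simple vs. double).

parallel period

Phrase 1 ends with a half cadence (weaker) and phrase 2 with a perfect authentic cadence (stronger): antecedent + consequent = a period.
The two phrases open with the same material (a / a'), so the period is parallel.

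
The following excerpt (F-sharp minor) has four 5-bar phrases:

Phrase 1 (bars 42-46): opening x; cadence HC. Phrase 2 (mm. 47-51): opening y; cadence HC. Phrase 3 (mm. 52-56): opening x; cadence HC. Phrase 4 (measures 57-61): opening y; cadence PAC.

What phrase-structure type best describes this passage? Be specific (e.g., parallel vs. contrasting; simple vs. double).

parallel double period

Four phrases in two halves: the first half (mm. 42-51) ends with a half cadence, the second (mm. 52–61) with a perfect authentic cadence — a large antecedent–consequent pair, i.e. a double period.
Phrase 3 begins with the same material as phrase 1, making it parallel.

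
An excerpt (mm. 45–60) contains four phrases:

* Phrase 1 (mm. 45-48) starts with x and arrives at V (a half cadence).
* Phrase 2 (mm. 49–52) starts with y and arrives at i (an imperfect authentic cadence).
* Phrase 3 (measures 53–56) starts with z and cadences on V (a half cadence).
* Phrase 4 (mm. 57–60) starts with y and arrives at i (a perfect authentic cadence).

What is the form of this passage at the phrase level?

Four phrases in two halves: the first half (mm. 45-52) ends with an imperfect authentic cadence, the second (mm. 53–60) with a perfect authentic cadence — a large antecedent–consequent pair, i.e. a double period.
Phrase 3 begins with different material from phrase 1, making it contrasting.

contrasting double period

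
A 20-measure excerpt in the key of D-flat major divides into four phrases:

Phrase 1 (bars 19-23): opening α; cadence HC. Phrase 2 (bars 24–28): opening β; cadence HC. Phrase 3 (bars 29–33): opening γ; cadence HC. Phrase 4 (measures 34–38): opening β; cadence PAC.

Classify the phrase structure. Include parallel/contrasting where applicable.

Four phrases in two halves: the first half (bars 19–28) ends with a half cadence, the second (mm. 29–38) with a perfect authentic cadence — a large antecedent–consequent pair, i.e. a double period.
Phrase 3 begins with different material from phrase 1, making it contrasting.

contrasting double period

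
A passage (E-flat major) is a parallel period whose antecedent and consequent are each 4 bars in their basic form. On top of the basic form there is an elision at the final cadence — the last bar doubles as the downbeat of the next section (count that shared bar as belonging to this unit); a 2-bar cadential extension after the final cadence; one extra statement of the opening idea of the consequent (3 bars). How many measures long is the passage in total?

Basic parallel period: 4 + 4 = 8 bars.
8 (basic form) + 2 (cadential extension) + 3 (extra statement) = 13.
The elision shares a bar with the next section but does not change this unit's count.

13 measures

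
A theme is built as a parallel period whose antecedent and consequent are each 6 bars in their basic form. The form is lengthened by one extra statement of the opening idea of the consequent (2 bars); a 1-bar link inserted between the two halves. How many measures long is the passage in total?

Basic parallel period: 6 + 6 = 12 bars.
12 (basic form) + 2 (extra statement) + 1 (link) = 15.

15 measures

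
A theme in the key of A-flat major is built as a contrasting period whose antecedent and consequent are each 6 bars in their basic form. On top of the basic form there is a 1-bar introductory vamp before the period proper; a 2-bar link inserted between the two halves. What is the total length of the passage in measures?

15 measures

Basic contrasting period: 6 + 6 = 12 bars.
12 (basic form) + 1 (introduction) + 2 (link) = 15.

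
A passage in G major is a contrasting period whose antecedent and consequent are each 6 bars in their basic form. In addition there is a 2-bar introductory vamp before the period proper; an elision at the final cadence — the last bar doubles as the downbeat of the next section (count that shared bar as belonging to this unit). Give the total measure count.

14 measures

Basic contrasting period: 6 + 6 = 12 bars.
12 (basic form) + 2 (introduction) = 14.
The elision shares a bar with the next section but does not change this unit's count.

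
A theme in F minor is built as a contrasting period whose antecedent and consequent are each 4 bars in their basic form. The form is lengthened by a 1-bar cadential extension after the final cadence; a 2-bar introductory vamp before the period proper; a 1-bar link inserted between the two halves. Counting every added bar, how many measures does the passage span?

Basic contrasting period: 4 + 4 = 8 bars.
8 (basic form) + 1 (cadential extension) + 2 (introduction) + 1 (link) = 12.

12 measures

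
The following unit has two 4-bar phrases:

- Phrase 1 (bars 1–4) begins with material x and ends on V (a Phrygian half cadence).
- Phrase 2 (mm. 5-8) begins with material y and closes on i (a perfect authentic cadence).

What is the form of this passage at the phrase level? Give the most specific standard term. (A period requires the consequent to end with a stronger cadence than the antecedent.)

Phrase 1 ends with a Phrygian half cadence (weaker) and phrase 2 with a perfect authentic cadence (stronger): antecedent + consequent = a period.
The two phrases open with different material (x / y), so the period is contrasting.

contrasting period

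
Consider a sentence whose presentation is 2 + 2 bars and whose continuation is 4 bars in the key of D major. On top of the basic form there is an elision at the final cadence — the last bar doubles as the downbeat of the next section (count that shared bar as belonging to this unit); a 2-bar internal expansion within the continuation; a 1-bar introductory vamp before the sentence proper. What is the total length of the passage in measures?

11 measures

Basic sentence: 2 + 2 + 4 = 8 bars.
8 (basic form) + 2 (internal expansion) + 1 (introduction) = 11.
The elision shares a bar with the next section but does not change this unit's count.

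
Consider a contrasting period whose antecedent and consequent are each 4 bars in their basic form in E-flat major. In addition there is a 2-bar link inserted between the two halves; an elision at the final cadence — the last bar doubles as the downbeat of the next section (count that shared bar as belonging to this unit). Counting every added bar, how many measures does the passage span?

10 measures

Basic contrasting period: 4 + 4 = 8 bars.
8 (basic form) + 2 (link) = 10.
The elision shares a bar with the next section but does not change this unit's count.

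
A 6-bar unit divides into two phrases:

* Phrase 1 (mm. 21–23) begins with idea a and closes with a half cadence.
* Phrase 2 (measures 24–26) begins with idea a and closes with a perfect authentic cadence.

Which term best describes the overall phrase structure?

parallel period

Phrase 1 ends with a half cadence (weaker) and phrase 2 with a perfect authentic cadence (stronger): antecedent + consequent = a period.
The two phrases open with the same material (a / a), so the period is parallel.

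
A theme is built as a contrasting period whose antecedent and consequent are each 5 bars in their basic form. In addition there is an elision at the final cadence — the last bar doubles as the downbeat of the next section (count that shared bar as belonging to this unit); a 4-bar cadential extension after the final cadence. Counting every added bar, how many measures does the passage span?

Basic contrasting period: 5 + 5 = 10 bars.
10 (basic form) + 4 (cadential extension) = 14.
The elision shares a bar with the next section but does not change this unit's count.

14 measures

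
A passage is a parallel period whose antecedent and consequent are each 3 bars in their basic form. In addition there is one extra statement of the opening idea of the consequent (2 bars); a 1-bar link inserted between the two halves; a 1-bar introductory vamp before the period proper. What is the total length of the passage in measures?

10 measures

Basic parallel period: 3 + 3 = 6 bars.
6 (basic form) + 2 (extra statement) + 1 (link) + 1 (introduction) = 10.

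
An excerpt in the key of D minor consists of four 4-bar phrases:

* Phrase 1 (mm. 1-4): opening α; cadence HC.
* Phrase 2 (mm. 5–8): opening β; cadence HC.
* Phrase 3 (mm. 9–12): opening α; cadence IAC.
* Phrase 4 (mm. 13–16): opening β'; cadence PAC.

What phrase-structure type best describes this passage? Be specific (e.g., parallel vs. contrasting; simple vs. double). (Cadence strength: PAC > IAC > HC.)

Four phrases in two halves: the first half (bars 1–8) ends with a half cadence, the second (measures 9-16) with a perfect authentic cadence — a large antecedent–consequent pair, i.e. a double period.
Phrase 3 begins with the same material as phrase 1, making it parallel.

parallel double period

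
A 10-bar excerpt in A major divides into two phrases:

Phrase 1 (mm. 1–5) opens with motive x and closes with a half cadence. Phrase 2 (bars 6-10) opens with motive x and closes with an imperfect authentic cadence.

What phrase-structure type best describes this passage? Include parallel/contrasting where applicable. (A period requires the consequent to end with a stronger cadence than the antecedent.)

Phrase 1 ends with a half cadence (weaker) and phrase 2 with an imperfect authentic cadence (stronger): antecedent + consequent = a period.
The two phrases open with the same material (x / x), so the period is parallel.

parallel period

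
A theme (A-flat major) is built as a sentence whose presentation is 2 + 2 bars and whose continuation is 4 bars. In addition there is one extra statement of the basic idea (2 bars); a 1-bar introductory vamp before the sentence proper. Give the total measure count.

Basic sentence: 2 + 2 + 4 = 8 bars.
8 (basic form) + 2 (extra statement) + 1 (introduction) = 11.

11 measures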